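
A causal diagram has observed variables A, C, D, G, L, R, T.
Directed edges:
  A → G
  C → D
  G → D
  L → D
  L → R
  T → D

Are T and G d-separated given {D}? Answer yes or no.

Bayes-Ball from T | {D} reaches {A,C,G,L,R}.
G ∈ reach(T|{D}) ⇒ T ⊥̸ G | {D}.

No — T and G are d-connected given {D}.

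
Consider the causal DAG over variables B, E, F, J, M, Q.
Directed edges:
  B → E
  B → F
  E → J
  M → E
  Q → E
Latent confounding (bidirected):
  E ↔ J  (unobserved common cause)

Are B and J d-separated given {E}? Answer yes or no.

No — B and J are d-connected given {E}.

Bayes-Ball from B | {E} reaches {F,J,M,Q}.
J ∈ reach(B|{E}) ⇒ B ⊥̸ J | {E}.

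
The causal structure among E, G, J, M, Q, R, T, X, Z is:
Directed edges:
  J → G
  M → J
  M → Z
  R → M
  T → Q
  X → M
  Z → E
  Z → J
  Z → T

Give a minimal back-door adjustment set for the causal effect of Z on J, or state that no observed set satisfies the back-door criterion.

Z→J: minimal back-door set {M}.

desc(Z)\{Z}={E,G,J,Q,T}; candidates ⊆ {M,R,X}.
size 0: {}; under {} Z still reaches {G,J,M,R,X} ∋ J.
{M}: Z⊥J given {M} in G with Z→· removed — back-door holds.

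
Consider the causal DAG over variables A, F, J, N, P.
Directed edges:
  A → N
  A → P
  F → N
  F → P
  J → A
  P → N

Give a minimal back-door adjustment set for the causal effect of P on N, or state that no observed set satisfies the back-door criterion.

P→N: minimal back-door set {A, F}.

desc(P)\{P}={N}; candidates ⊆ {A,F,J}.
size 0: {}; under {} P still reaches {A,F,J,N} ∋ N.
size 1: {A}, {F}, {J}; under {A} P still reaches {F,N} ∋ N.
{A,F}: P⊥N given {A,F} in G with P→· removed — back-door holds.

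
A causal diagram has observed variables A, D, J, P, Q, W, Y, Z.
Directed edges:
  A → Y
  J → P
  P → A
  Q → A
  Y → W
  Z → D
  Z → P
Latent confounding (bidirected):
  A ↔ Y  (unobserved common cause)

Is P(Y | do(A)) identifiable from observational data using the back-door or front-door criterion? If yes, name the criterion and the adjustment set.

desc(A)\{A}={W,Y}; candidates ⊆ {D,J,P,Q,Z}.
A↔Y: latent back-door arc(s) into A.
size 0: {}; under {} A still reaches {D,J,P,Q,W,Y,Z} ∋ Y.
size 1: {D}, {J}, {P} …(+2); under {D} A still reaches {J,P,Q,W,Y,Z} ∋ Y.
size 2: {D,J}, {D,P}, {D,Q} …(+7); under {D,J} A still reaches {P,Q,W,Y,Z} ∋ Y.
A↔Y cannot be blocked by any observed set — no back-door set.
No mediator lies on a directed A→…→Y path.
Neither criterion identifies P(Y|do(A)) in this graph.

P(Y|do(A)): not identifiable (no BD/FD set).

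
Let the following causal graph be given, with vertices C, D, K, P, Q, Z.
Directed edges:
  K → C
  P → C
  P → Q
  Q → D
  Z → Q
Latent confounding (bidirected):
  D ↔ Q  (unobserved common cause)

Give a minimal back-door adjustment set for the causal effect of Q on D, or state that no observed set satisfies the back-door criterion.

desc(Q)\{Q}={D}; candidates ⊆ {C,K,P,Z}.
Q↔D: latent back-door arc(s) into Q.
size 0: {}; under {} Q still reaches {C,D,P,Z} ∋ D.
size 1: {C}, {K}, {P} …(+1); under {C} Q still reaches {D,K,P,Z} ∋ D.
size 2: {C,K}, {C,P}, {C,Z} …(+3); under {C,K} Q still reaches {D,P,Z} ∋ D.
Q↔D cannot be blocked by any observed set — no back-door set.

Q→D: no observed back-door set.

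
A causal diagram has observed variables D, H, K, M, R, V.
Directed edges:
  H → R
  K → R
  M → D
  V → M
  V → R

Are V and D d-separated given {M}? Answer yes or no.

Bayes-Ball from V | {M} reaches {R}.
D ∉ reach(V|{M}) ⇒ V ⊥ D | {M}.

Yes — V ⊥ D | {M}.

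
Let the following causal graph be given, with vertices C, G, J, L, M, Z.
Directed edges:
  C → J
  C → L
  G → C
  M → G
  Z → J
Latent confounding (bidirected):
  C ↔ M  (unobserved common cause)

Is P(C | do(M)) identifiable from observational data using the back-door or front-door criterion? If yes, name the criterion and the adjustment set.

desc(M)\{M}={C,G,J,L}; candidates ⊆ {Z}.
M↔C: latent back-door arc(s) into M.
size 0: {}; under {} M still reaches {C,J,L} ∋ C.
size 1: {Z}; under {Z} M still reaches {C,J,L} ∋ C.
M↔C cannot be blocked by any observed set — no back-door set.
{G}: (i) intercepts every directed M→C path; (ii) no back-door M→{G}; (iii) {M} blocks every back-door {G}→C. Front-door holds.
P(C|do(M)) = Σ_{G} P(G|M) Σ_{M'} P(C|G,M')P(M').

P(C|do(M)): frontdoor, adjust for {G}.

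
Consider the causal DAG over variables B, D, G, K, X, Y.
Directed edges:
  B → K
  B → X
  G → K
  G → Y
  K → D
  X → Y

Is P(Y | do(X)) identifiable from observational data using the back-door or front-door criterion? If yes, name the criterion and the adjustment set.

P(Y|do(X)): backdoor, adjust for ∅.

desc(X)\{X}={Y}; candidates ⊆ {B,D,G,K}.
∅: X⊥Y given ∅ in G with X→· removed — back-door holds.
P(Y|do(X)) = P(Y|X) — no adjustment needed.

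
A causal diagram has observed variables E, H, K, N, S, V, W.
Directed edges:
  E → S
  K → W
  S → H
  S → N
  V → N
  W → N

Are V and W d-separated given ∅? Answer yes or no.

Bayes-Ball from V | ∅ reaches {N}.
W ∉ reach(V|∅) ⇒ V ⊥ W | ∅.

Yes — V ⊥ W | ∅.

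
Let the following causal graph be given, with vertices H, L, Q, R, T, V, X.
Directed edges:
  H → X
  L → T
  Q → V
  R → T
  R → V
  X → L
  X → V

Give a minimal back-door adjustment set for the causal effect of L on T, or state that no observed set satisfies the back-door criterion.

desc(L)\{L}={T}; candidates ⊆ {H,Q,R,V,X}.
∅: L⊥T given ∅ in G with L→· removed — back-door holds.

L→T: minimal back-door set ∅.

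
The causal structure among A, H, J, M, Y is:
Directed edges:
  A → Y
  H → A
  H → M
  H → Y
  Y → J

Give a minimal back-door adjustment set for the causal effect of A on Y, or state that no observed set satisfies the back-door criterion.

A→Y: minimal back-door set {H}.

desc(A)\{A}={J,Y}; candidates ⊆ {H,M}.
size 0: {}; under {} A still reaches {H,J,M,Y} ∋ Y.
{H}: A⊥Y given {H} in G with A→· removed — back-door holds.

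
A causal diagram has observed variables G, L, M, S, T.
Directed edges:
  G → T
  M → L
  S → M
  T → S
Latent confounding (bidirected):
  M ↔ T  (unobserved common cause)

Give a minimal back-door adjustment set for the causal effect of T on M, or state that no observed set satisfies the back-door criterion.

T→M: no observed back-door set.

desc(T)\{T}={L,M,S}; candidates ⊆ {G}.
T↔M: latent back-door arc(s) into T.
size 0: {}; under {} T still reaches {G,L,M} ∋ M.
size 1: {G}; under {G} T still reaches {L,M} ∋ M.
T↔M cannot be blocked by any observed set — no back-door set.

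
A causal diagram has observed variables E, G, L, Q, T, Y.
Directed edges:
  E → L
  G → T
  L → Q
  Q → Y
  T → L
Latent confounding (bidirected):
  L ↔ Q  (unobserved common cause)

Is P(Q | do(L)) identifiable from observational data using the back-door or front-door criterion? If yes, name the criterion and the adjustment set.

desc(L)\{L}={Q,Y}; candidates ⊆ {E,G,T}.
L↔Q: latent back-door arc(s) into L.
size 0: {}; under {} L still reaches {E,G,Q,T,Y} ∋ Q.
size 1: {E}, {G}, {T}; under {E} L still reaches {G,Q,T,Y} ∋ Q.
size 2: {E,G}, {E,T}, {G,T}; under {E,G} L still reaches {Q,T,Y} ∋ Q.
L↔Q cannot be blocked by any observed set — no back-door set.
No mediator lies on a directed L→…→Q path.
Neither criterion identifies P(Q|do(L)) in this graph.

P(Q|do(L)): not identifiable (no BD/FD set).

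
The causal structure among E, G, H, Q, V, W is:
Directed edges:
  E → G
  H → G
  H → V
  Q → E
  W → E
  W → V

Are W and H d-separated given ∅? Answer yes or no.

Bayes-Ball from W | ∅ reaches {E,G,V}.
H ∉ reach(W|∅) ⇒ W ⊥ H | ∅.

Yes — W ⊥ H | ∅.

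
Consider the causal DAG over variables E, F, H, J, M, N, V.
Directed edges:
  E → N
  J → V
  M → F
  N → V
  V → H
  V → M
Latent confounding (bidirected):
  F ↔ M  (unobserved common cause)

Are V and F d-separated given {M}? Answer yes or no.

No — V and F are d-connected given {M}.

Bayes-Ball from V | {M} reaches {E,F,H,J,N}.
F ∈ reach(V|{M}) ⇒ V ⊥̸ F | {M}.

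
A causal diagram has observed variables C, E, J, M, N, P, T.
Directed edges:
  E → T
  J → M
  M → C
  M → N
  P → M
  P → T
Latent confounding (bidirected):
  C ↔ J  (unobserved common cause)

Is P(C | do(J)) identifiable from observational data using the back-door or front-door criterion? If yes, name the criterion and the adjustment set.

desc(J)\{J}={C,M,N}; candidates ⊆ {E,P,T}.
J↔C: latent back-door arc(s) into J.
size 0: {}; under {} J still reaches {C} ∋ C.
size 1: {E}, {P}, {T}; under {E} J still reaches {C} ∋ C.
size 2: {E,P}, {E,T}, {P,T}; under {E,P} J still reaches {C} ∋ C.
J↔C cannot be blocked by any observed set — no back-door set.
{M}: (i) intercepts every directed J→C path; (ii) no back-door J→{M}; (iii) {J} blocks every back-door {M}→C. Front-door holds.
P(C|do(J)) = Σ_{M} P(M|J) Σ_{J'} P(C|M,J')P(J').

P(C|do(J)): frontdoor, adjust for {M}.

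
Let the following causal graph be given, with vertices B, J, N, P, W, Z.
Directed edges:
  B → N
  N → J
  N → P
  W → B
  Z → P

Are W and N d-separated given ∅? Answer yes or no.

Bayes-Ball from W | ∅ reaches {B,J,N,P}.
N ∈ reach(W|∅) ⇒ W ⊥̸ N | ∅.

No — W and N are d-connected given ∅.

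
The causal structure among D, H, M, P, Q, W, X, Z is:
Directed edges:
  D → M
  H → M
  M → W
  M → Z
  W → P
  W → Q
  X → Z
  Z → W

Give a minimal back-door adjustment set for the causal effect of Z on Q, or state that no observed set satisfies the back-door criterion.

desc(Z)\{Z}={P,Q,W}; candidates ⊆ {D,H,M,X}.
size 0: {}; under {} Z still reaches {D,H,M,P,Q,W,X} ∋ Q.
{M}: Z⊥Q given {M} in G with Z→· removed — back-door holds.

Z→Q: minimal back-door set {M}.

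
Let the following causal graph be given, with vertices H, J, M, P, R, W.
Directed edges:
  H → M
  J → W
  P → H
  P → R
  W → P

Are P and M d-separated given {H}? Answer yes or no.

Yes — P ⊥ M | {H}.

Bayes-Ball from P | {H} reaches {J,R,W}.
M ∉ reach(P|{H}) ⇒ P ⊥ M | {H}.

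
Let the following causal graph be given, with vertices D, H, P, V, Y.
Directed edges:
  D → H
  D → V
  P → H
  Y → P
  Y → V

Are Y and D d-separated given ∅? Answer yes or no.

Bayes-Ball from Y | ∅ reaches {H,P,V}.
D ∉ reach(Y|∅) ⇒ Y ⊥ D | ∅.

Yes — Y ⊥ D | ∅.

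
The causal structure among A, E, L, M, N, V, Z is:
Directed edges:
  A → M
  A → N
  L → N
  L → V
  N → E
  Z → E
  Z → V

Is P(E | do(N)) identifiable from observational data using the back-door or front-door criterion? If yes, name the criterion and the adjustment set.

P(E|do(N)): backdoor, adjust for ∅.

desc(N)\{N}={E}; candidates ⊆ {A,L,M,V,Z}.
∅: N⊥E given ∅ in G with N→· removed — back-door holds.
P(E|do(N)) = P(E|N) — no adjustment needed.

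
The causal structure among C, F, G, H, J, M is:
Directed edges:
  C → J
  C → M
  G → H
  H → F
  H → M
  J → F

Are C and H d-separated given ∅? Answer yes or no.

Yes — C ⊥ H | ∅.

Bayes-Ball from C | ∅ reaches {F,J,M}.
H ∉ reach(C|∅) ⇒ C ⊥ H | ∅.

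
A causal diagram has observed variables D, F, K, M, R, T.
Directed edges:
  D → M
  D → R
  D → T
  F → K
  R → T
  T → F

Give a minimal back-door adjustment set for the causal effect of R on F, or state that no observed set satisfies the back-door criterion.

desc(R)\{R}={F,K,T}; candidates ⊆ {D,M}.
size 0: {}; under {} R still reaches {D,F,K,M,T} ∋ F.
{D}: R⊥F given {D} in G with R→· removed — back-door holds.

R→F: minimal back-door set {D}.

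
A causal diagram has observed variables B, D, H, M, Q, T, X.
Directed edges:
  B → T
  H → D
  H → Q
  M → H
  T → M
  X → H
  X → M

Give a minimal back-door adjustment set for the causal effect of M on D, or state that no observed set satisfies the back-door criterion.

desc(M)\{M}={D,H,Q}; candidates ⊆ {B,T,X}.
size 0: {}; under {} M still reaches {B,D,H,Q,T,X} ∋ D.
{X}: M⊥D given {X} in G with M→· removed — back-door holds.

M→D: minimal back-door set {X}.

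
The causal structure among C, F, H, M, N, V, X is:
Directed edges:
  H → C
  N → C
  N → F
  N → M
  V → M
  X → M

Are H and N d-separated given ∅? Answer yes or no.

Yes — H ⊥ N | ∅.

Bayes-Ball from H | ∅ reaches {C}.
N ∉ reach(H|∅) ⇒ H ⊥ N | ∅.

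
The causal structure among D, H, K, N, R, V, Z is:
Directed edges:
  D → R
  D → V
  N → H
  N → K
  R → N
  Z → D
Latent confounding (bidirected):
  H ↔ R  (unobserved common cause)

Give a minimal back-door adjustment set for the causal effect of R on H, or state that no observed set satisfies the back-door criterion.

R→H: no observed back-door set.

desc(R)\{R}={H,K,N}; candidates ⊆ {D,V,Z}.
R↔H: latent back-door arc(s) into R.
size 0: {}; under {} R still reaches {D,H,V,Z} ∋ H.
size 1: {D}, {V}, {Z}; under {D} R still reaches {H} ∋ H.
size 2: {D,V}, {D,Z}, {V,Z}; under {D,V} R still reaches {H} ∋ H.
R↔H cannot be blocked by any observed set — no back-door set.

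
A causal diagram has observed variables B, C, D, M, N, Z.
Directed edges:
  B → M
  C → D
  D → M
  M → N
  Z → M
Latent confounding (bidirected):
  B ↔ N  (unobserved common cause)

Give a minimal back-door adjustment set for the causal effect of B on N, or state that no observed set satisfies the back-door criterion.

B→N: no observed back-door set.

desc(B)\{B}={M,N}; candidates ⊆ {C,D,Z}.
B↔N: latent back-door arc(s) into B.
size 0: {}; under {} B still reaches {N} ∋ N.
size 1: {C}, {D}, {Z}; under {C} B still reaches {N} ∋ N.
size 2: {C,D}, {C,Z}, {D,Z}; under {C,D} B still reaches {N} ∋ N.
B↔N cannot be blocked by any observed set — no back-door set.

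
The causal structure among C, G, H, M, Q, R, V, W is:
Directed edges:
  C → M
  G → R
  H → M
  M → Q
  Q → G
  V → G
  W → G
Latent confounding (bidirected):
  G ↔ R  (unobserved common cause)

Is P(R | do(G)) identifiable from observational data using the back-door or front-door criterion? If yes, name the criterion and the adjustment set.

desc(G)\{G}={R}; candidates ⊆ {C,H,M,Q,V,W}.
G↔R: latent back-door arc(s) into G.
size 0: {}; under {} G still reaches {C,H,M,Q,R,V,W} ∋ R.
size 1: {C}, {H}, {M} …(+3); under {C} G still reaches {H,M,Q,R,V,W} ∋ R.
size 2: {C,H}, {C,M}, {C,Q} …(+12); under {C,H} G still reaches {M,Q,R,V,W} ∋ R.
G↔R cannot be blocked by any observed set — no back-door set.
No mediator lies on a directed G→…→R path.
Neither criterion identifies P(R|do(G)) in this graph.

P(R|do(G)): not identifiable (no BD/FD set).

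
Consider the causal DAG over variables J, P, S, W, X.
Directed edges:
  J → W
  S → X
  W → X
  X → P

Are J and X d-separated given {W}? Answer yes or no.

Bayes-Ball from J | {W} reaches ∅.
X ∉ reach(J|{W}) ⇒ J ⊥ X | {W}.

Yes — J ⊥ X | {W}.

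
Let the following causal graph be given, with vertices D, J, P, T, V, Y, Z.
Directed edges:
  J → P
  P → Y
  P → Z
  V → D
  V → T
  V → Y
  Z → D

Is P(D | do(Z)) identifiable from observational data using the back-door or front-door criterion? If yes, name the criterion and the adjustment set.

P(D|do(Z)): backdoor, adjust for ∅.

desc(Z)\{Z}={D}; candidates ⊆ {J,P,T,V,Y}.
∅: Z⊥D given ∅ in G with Z→· removed — back-door holds.
P(D|do(Z)) = P(D|Z) — no adjustment needed.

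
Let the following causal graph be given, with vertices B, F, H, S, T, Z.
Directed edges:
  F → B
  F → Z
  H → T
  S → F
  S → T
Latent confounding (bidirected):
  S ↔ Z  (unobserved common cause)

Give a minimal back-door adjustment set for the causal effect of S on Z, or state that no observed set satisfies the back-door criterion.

S→Z: no observed back-door set.

desc(S)\{S}={B,F,T,Z}; candidates ⊆ {H}.
S↔Z: latent back-door arc(s) into S.
size 0: {}; under {} S still reaches {Z} ∋ Z.
size 1: {H}; under {H} S still reaches {Z} ∋ Z.
S↔Z cannot be blocked by any observed set — no back-door set.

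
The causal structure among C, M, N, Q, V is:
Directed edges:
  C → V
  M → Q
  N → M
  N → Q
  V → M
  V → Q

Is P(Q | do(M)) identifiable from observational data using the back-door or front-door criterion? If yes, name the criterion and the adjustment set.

P(Q|do(M)): backdoor, adjust for {N, V}.

desc(M)\{M}={Q}; candidates ⊆ {C,N,V}.
size 0: {}; under {} M still reaches {C,N,Q,V} ∋ Q.
size 1: {C}, {N}, {V}; under {C} M still reaches {N,Q,V} ∋ Q.
{N,V}: M⊥Q given {N,V} in G with M→· removed — back-door holds.
P(Q|do(M)) = Σ_{N,V} P(Q|M,N,V)·P(N,V).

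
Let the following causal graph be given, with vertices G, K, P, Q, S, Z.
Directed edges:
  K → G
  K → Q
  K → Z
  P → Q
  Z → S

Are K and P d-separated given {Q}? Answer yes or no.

No — K and P are d-connected given {Q}.

Bayes-Ball from K | {Q} reaches {G,P,S,Z}.
P ∈ reach(K|{Q}) ⇒ K ⊥̸ P | {Q}.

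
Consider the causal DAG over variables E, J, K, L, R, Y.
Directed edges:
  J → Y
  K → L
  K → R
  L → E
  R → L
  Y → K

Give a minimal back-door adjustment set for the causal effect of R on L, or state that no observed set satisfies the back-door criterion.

desc(R)\{R}={E,L}; candidates ⊆ {J,K,Y}.
size 0: {}; under {} R still reaches {E,J,K,L,Y} ∋ L.
{K}: R⊥L given {K} in G with R→· removed — back-door holds.

R→L: minimal back-door set {K}.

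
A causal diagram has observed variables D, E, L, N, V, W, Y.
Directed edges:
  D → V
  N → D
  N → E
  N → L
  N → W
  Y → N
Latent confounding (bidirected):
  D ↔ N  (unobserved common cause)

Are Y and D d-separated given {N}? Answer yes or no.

Bayes-Ball from Y | {N} reaches {D,V}.
D ∈ reach(Y|{N}) ⇒ Y ⊥̸ D | {N}.

No — Y and D are d-connected given {N}.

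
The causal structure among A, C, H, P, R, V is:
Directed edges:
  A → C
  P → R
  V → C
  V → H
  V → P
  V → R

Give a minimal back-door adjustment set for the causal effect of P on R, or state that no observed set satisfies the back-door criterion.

desc(P)\{P}={R}; candidates ⊆ {A,C,H,V}.
size 0: {}; under {} P still reaches {C,H,R,V} ∋ R.
{V}: P⊥R given {V} in G with P→· removed — back-door holds.

P→R: minimal back-door set {V}.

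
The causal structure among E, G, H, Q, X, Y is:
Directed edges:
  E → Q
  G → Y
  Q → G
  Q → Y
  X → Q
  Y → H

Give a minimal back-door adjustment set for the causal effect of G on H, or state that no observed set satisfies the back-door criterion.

desc(G)\{G}={H,Y}; candidates ⊆ {E,Q,X}.
size 0: {}; under {} G still reaches {E,H,Q,X,Y} ∋ H.
{Q}: G⊥H given {Q} in G with G→· removed — back-door holds.

G→H: minimal back-door set {Q}.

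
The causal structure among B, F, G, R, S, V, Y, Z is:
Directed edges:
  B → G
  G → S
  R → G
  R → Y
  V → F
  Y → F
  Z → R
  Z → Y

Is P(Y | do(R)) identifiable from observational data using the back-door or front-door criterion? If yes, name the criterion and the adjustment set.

P(Y|do(R)): backdoor, adjust for {Z}.

desc(R)\{R}={F,G,S,Y}; candidates ⊆ {B,V,Z}.
size 0: {}; under {} R still reaches {F,Y,Z} ∋ Y.
{Z}: R⊥Y given {Z} in G with R→· removed — back-door holds.
P(Y|do(R)) = Σ_{Z} P(Y|R,Z)·P(Z).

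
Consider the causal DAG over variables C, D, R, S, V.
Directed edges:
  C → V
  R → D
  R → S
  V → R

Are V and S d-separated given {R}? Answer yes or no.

Bayes-Ball from V | {R} reaches {C}.
S ∉ reach(V|{R}) ⇒ V ⊥ S | {R}.

Yes — V ⊥ S | {R}.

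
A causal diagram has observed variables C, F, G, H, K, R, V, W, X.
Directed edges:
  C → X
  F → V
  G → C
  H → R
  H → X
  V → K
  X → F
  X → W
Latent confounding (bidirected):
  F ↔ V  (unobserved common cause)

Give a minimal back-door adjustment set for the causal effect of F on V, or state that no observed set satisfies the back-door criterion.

F→V: no observed back-door set.

desc(F)\{F}={K,V}; candidates ⊆ {C,G,H,R,W,X}.
F↔V: latent back-door arc(s) into F.
size 0: {}; under {} F still reaches {C,G,H,K,R,V,W,X} ∋ V.
size 1: {C}, {G}, {H} …(+3); under {C} F still reaches {H,K,R,V,W,X} ∋ V.
size 2: {C,G}, {C,H}, {C,R} …(+12); under {C,G} F still reaches {H,K,R,V,W,X} ∋ V.
F↔V cannot be blocked by any observed set — no back-door set.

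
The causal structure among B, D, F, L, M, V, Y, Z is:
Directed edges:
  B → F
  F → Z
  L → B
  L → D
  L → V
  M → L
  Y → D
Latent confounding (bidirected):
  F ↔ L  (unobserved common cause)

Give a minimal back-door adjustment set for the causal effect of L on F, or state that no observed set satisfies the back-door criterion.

desc(L)\{L}={B,D,F,V,Z}; candidates ⊆ {M,Y}.
L↔F: latent back-door arc(s) into L.
size 0: {}; under {} L still reaches {F,M,Z} ∋ F.
size 1: {M}, {Y}; under {M} L still reaches {F,Z} ∋ F.
size 2: {M,Y}; under {M,Y} L still reaches {F,Z} ∋ F.
L↔F cannot be blocked by any observed set — no back-door set.

L→F: no observed back-door set.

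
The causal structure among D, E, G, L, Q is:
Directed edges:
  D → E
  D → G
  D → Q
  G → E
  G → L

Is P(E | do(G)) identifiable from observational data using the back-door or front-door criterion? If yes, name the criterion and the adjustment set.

P(E|do(G)): backdoor, adjust for {D}.

desc(G)\{G}={E,L}; candidates ⊆ {D,Q}.
size 0: {}; under {} G still reaches {D,E,Q} ∋ E.
{D}: G⊥E given {D} in G with G→· removed — back-door holds.
P(E|do(G)) = Σ_{D} P(E|G,D)·P(D).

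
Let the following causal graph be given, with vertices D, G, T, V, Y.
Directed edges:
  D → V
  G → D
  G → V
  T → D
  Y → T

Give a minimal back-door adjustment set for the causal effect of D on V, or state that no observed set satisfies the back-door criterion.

desc(D)\{D}={V}; candidates ⊆ {G,T,Y}.
size 0: {}; under {} D still reaches {G,T,V,Y} ∋ V.
{G}: D⊥V given {G} in G with D→· removed — back-door holds.

D→V: minimal back-door set {G}.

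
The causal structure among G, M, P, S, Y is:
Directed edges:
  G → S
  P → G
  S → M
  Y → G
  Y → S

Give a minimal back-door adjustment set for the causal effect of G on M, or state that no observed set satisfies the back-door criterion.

desc(G)\{G}={M,S}; candidates ⊆ {P,Y}.
size 0: {}; under {} G still reaches {M,P,S,Y} ∋ M.
{Y}: G⊥M given {Y} in G with G→· removed — back-door holds.

G→M: minimal back-door set {Y}.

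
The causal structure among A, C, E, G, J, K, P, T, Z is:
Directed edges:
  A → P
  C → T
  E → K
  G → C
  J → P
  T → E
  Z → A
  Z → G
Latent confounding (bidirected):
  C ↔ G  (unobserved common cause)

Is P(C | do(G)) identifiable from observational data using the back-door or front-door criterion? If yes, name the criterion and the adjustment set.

desc(G)\{G}={C,E,K,T}; candidates ⊆ {A,J,P,Z}.
G↔C: latent back-door arc(s) into G.
size 0: {}; under {} G still reaches {A,C,E,K,P,T,Z} ∋ C.
size 1: {A}, {J}, {P} …(+1); under {A} G still reaches {C,E,K,T,Z} ∋ C.
size 2: {A,J}, {A,P}, {A,Z} …(+3); under {A,J} G still reaches {C,E,K,T,Z} ∋ C.
G↔C cannot be blocked by any observed set — no back-door set.
No mediator lies on a directed G→…→C path.
Neither criterion identifies P(C|do(G)) in this graph.

P(C|do(G)): not identifiable (no BD/FD set).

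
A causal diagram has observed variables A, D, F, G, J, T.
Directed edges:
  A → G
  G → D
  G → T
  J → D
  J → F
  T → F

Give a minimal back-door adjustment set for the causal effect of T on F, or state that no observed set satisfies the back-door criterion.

desc(T)\{T}={F}; candidates ⊆ {A,D,G,J}.
∅: T⊥F given ∅ in G with T→· removed — back-door holds.

T→F: minimal back-door set ∅.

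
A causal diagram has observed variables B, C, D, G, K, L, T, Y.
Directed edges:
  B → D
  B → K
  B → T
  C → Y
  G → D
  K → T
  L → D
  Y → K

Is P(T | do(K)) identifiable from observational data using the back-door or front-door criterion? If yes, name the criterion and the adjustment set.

P(T|do(K)): backdoor, adjust for {B}.

desc(K)\{K}={T}; candidates ⊆ {B,C,D,G,L,Y}.
size 0: {}; under {} K still reaches {B,C,D,T,Y} ∋ T.
{B}: K⊥T given {B} in G with K→· removed — back-door holds.
P(T|do(K)) = Σ_{B} P(T|K,B)·P(B).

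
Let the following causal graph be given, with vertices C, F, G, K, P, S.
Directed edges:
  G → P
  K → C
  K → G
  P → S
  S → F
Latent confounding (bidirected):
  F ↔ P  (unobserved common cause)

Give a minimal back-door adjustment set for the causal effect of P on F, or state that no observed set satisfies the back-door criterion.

P→F: no observed back-door set.

desc(P)\{P}={F,S}; candidates ⊆ {C,G,K}.
P↔F: latent back-door arc(s) into P.
size 0: {}; under {} P still reaches {C,F,G,K} ∋ F.
size 1: {C}, {G}, {K}; under {C} P still reaches {F,G,K} ∋ F.
size 2: {C,G}, {C,K}, {G,K}; under {C,G} P still reaches {F} ∋ F.
P↔F cannot be blocked by any observed set — no back-door set.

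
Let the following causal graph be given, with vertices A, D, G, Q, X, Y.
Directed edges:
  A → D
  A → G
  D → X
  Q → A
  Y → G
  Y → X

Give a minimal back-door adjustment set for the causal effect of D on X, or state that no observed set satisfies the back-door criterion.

D→X: minimal back-door set ∅.

desc(D)\{D}={X}; candidates ⊆ {A,G,Q,Y}.
∅: D⊥X given ∅ in G with D→· removed — back-door holds.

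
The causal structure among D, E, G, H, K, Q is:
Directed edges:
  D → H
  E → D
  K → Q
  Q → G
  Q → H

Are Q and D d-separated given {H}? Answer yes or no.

No — Q and D are d-connected given {H}.

Bayes-Ball from Q | {H} reaches {D,E,G,K}.
D ∈ reach(Q|{H}) ⇒ Q ⊥̸ D | {H}.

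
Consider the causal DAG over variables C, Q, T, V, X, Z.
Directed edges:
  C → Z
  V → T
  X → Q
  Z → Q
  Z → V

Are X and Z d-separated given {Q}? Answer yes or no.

Bayes-Ball from X | {Q} reaches {C,T,V,Z}.
Z ∈ reach(X|{Q}) ⇒ X ⊥̸ Z | {Q}.

No — X and Z are d-connected given {Q}.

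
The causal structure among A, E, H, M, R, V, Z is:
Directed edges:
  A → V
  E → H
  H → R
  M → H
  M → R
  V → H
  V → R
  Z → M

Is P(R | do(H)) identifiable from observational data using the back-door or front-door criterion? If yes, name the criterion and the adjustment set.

desc(H)\{H}={R}; candidates ⊆ {A,E,M,V,Z}.
size 0: {}; under {} H still reaches {A,E,M,R,V,Z} ∋ R.
size 1: {A}, {E}, {M} …(+2); under {A} H still reaches {E,M,R,V,Z} ∋ R.
{M,V}: H⊥R given {M,V} in G with H→· removed — back-door holds.
P(R|do(H)) = Σ_{M,V} P(R|H,M,V)·P(M,V).

P(R|do(H)): backdoor, adjust for {M, V}.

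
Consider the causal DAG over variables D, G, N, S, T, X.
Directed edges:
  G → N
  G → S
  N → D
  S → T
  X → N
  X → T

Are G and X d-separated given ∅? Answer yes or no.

Yes — G ⊥ X | ∅.

Bayes-Ball from G | ∅ reaches {D,N,S,T}.
X ∉ reach(G|∅) ⇒ G ⊥ X | ∅.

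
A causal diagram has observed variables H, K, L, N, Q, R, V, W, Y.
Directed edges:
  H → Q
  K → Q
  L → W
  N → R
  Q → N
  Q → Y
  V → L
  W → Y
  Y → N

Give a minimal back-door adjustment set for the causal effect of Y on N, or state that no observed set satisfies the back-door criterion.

desc(Y)\{Y}={N,R}; candidates ⊆ {H,K,L,Q,V,W}.
size 0: {}; under {} Y still reaches {H,K,L,N,Q,R,V,W} ∋ N.
{Q}: Y⊥N given {Q} in G with Y→· removed — back-door holds.

Y→N: minimal back-door set {Q}.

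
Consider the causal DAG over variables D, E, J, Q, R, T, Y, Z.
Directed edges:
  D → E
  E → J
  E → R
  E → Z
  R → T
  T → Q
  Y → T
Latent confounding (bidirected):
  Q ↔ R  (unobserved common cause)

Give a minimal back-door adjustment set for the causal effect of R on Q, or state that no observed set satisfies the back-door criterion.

R→Q: no observed back-door set.

desc(R)\{R}={Q,T}; candidates ⊆ {D,E,J,Y,Z}.
R↔Q: latent back-door arc(s) into R.
size 0: {}; under {} R still reaches {D,E,J,Q,Z} ∋ Q.
size 1: {D}, {E}, {J} …(+2); under {D} R still reaches {E,J,Q,Z} ∋ Q.
size 2: {D,E}, {D,J}, {D,Y} …(+7); under {D,E} R still reaches {Q} ∋ Q.
R↔Q cannot be blocked by any observed set — no back-door set.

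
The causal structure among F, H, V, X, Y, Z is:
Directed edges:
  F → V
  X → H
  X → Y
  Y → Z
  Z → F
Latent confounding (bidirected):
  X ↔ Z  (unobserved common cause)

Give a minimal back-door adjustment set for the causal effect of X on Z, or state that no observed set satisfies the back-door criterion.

desc(X)\{X}={F,H,V,Y,Z}; candidates ⊆ {—}.
X↔Z: latent back-door arc(s) into X.
size 0: {}; under {} X still reaches {F,V,Z} ∋ Z.
X↔Z cannot be blocked by any observed set — no back-door set.

X→Z: no observed back-door set.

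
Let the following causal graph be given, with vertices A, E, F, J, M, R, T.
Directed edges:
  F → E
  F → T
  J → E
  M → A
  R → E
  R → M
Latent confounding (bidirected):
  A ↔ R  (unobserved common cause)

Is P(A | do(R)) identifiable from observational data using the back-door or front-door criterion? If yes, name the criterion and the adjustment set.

P(A|do(R)): frontdoor, adjust for {M}.

desc(R)\{R}={A,E,M}; candidates ⊆ {F,J,T}.
R↔A: latent back-door arc(s) into R.
size 0: {}; under {} R still reaches {A} ∋ A.
size 1: {F}, {J}, {T}; under {F} R still reaches {A} ∋ A.
size 2: {F,J}, {F,T}, {J,T}; under {F,J} R still reaches {A} ∋ A.
R↔A cannot be blocked by any observed set — no back-door set.
{M}: (i) intercepts every directed R→A path; (ii) no back-door R→{M}; (iii) {R} blocks every back-door {M}→A. Front-door holds.
P(A|do(R)) = Σ_{M} P(M|R) Σ_{R'} P(A|M,R')P(R').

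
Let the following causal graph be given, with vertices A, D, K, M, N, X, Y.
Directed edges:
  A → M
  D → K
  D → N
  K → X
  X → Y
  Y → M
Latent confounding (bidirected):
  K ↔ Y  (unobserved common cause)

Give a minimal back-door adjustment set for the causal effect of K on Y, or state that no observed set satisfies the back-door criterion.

desc(K)\{K}={M,X,Y}; candidates ⊆ {A,D,N}.
K↔Y: latent back-door arc(s) into K.
size 0: {}; under {} K still reaches {D,M,N,Y} ∋ Y.
size 1: {A}, {D}, {N}; under {A} K still reaches {D,M,N,Y} ∋ Y.
size 2: {A,D}, {A,N}, {D,N}; under {A,D} K still reaches {M,Y} ∋ Y.
K↔Y cannot be blocked by any observed set — no back-door set.

K→Y: no observed back-door set.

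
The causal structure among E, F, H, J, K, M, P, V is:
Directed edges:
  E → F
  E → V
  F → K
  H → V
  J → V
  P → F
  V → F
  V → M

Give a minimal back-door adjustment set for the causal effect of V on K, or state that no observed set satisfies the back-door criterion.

desc(V)\{V}={F,K,M}; candidates ⊆ {E,H,J,P}.
size 0: {}; under {} V still reaches {E,F,H,J,K} ∋ K.
{E}: V⊥K given {E} in G with V→· removed — back-door holds.

V→K: minimal back-door set {E}.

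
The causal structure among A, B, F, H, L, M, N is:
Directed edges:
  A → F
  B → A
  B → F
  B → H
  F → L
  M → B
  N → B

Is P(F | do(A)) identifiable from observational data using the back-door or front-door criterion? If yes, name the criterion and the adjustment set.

desc(A)\{A}={F,L}; candidates ⊆ {B,H,M,N}.
size 0: {}; under {} A still reaches {B,F,H,L,M,N} ∋ F.
{B}: A⊥F given {B} in G with A→· removed — back-door holds.
P(F|do(A)) = Σ_{B} P(F|A,B)·P(B).

P(F|do(A)): backdoor, adjust for {B}.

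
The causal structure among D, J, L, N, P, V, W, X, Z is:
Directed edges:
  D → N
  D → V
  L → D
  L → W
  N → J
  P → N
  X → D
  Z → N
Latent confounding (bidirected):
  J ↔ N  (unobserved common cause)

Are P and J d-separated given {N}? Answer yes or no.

Bayes-Ball from P | {N} reaches {D,J,L,V,W,X,Z}.
J ∈ reach(P|{N}) ⇒ P ⊥̸ J | {N}.

No — P and J are d-connected given {N}.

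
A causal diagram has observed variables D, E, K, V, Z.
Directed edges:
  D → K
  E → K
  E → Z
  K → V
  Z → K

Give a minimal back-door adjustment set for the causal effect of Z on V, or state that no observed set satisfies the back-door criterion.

desc(Z)\{Z}={K,V}; candidates ⊆ {D,E}.
size 0: {}; under {} Z still reaches {E,K,V} ∋ V.
{E}: Z⊥V given {E} in G with Z→· removed — back-door holds.

Z→V: minimal back-door set {E}.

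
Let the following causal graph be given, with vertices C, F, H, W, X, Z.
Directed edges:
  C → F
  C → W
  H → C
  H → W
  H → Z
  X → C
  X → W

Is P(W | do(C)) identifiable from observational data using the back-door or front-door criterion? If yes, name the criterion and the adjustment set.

P(W|do(C)): backdoor, adjust for {H, X}.

desc(C)\{C}={F,W}; candidates ⊆ {H,X,Z}.
size 0: {}; under {} C still reaches {H,W,X,Z} ∋ W.
size 1: {H}, {X}, {Z}; under {H} C still reaches {W,X} ∋ W.
{H,X}: C⊥W given {H,X} in G with C→· removed — back-door holds.
P(W|do(C)) = Σ_{H,X} P(W|C,H,X)·P(H,X).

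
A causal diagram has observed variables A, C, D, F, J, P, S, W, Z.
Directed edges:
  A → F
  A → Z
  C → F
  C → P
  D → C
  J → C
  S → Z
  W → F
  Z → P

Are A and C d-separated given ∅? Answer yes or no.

Bayes-Ball from A | ∅ reaches {F,P,Z}.
C ∉ reach(A|∅) ⇒ A ⊥ C | ∅.

Yes — A ⊥ C | ∅.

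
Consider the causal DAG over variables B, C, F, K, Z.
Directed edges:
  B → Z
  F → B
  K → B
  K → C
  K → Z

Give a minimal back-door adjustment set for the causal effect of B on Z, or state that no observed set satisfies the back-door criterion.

B→Z: minimal back-door set {K}.

desc(B)\{B}={Z}; candidates ⊆ {C,F,K}.
size 0: {}; under {} B still reaches {C,F,K,Z} ∋ Z.
{K}: B⊥Z given {K} in G with B→· removed — back-door holds.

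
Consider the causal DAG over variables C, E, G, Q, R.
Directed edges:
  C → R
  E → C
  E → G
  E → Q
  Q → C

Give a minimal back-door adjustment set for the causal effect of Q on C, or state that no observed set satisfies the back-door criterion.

Q→C: minimal back-door set {E}.

desc(Q)\{Q}={C,R}; candidates ⊆ {E,G}.
size 0: {}; under {} Q still reaches {C,E,G,R} ∋ C.
{E}: Q⊥C given {E} in G with Q→· removed — back-door holds.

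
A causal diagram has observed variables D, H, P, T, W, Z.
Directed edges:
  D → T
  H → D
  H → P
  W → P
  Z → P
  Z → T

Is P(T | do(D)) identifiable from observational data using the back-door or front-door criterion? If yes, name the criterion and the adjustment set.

P(T|do(D)): backdoor, adjust for ∅.

desc(D)\{D}={T}; candidates ⊆ {H,P,W,Z}.
∅: D⊥T given ∅ in G with D→· removed — back-door holds.
P(T|do(D)) = P(T|D) — no adjustment needed.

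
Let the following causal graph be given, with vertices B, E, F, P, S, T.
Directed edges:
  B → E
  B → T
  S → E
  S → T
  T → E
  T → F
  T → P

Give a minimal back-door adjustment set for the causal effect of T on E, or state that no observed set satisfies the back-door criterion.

desc(T)\{T}={E,F,P}; candidates ⊆ {B,S}.
size 0: {}; under {} T still reaches {B,E,S} ∋ E.
size 1: {B}, {S}; under {B} T still reaches {E,S} ∋ E.
{B,S}: T⊥E given {B,S} in G with T→· removed — back-door holds.

T→E: minimal back-door set {B, S}.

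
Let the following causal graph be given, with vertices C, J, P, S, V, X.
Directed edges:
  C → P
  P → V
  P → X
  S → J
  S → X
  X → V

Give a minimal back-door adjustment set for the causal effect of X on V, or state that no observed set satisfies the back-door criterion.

desc(X)\{X}={V}; candidates ⊆ {C,J,P,S}.
size 0: {}; under {} X still reaches {C,J,P,S,V} ∋ V.
{P}: X⊥V given {P} in G with X→· removed — back-door holds.

X→V: minimal back-door set {P}.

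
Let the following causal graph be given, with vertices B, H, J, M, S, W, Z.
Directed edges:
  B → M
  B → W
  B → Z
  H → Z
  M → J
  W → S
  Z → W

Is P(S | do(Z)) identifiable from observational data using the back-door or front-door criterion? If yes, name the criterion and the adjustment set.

desc(Z)\{Z}={S,W}; candidates ⊆ {B,H,J,M}.
size 0: {}; under {} Z still reaches {B,H,J,M,S,W} ∋ S.
{B}: Z⊥S given {B} in G with Z→· removed — back-door holds.
P(S|do(Z)) = Σ_{B} P(S|Z,B)·P(B).

P(S|do(Z)): backdoor, adjust for {B}.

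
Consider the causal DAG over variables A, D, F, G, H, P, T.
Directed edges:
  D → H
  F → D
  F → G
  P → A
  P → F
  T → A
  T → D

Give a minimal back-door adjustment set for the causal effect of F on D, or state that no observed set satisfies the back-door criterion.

F→D: minimal back-door set ∅.

desc(F)\{F}={D,G,H}; candidates ⊆ {A,P,T}.
∅: F⊥D given ∅ in G with F→· removed — back-door holds.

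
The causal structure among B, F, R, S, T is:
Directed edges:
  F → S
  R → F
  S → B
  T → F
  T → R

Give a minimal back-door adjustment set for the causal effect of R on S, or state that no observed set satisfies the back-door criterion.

R→S: minimal back-door set {T}.

desc(R)\{R}={B,F,S}; candidates ⊆ {T}.
size 0: {}; under {} R still reaches {B,F,S,T} ∋ S.
{T}: R⊥S given {T} in G with R→· removed — back-door holds.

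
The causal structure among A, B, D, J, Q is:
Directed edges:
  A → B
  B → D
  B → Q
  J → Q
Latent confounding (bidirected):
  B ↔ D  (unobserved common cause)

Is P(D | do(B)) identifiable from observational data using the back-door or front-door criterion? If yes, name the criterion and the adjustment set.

desc(B)\{B}={D,Q}; candidates ⊆ {A,J}.
B↔D: latent back-door arc(s) into B.
size 0: {}; under {} B still reaches {A,D} ∋ D.
size 1: {A}, {J}; under {A} B still reaches {D} ∋ D.
size 2: {A,J}; under {A,J} B still reaches {D} ∋ D.
B↔D cannot be blocked by any observed set — no back-door set.
No mediator lies on a directed B→…→D path.
Neither criterion identifies P(D|do(B)) in this graph.

P(D|do(B)): not identifiable (no BD/FD set).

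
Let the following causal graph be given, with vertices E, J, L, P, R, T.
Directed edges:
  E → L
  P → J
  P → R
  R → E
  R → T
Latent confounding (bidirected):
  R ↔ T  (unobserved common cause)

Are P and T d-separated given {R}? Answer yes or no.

No — P and T are d-connected given {R}.

Bayes-Ball from P | {R} reaches {J,T}.
T ∈ reach(P|{R}) ⇒ P ⊥̸ T | {R}.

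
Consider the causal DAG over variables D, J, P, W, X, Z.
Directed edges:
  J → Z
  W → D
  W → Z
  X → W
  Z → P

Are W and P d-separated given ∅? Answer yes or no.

No — W and P are d-connected given ∅.

Bayes-Ball from W | ∅ reaches {D,P,X,Z}.
P ∈ reach(W|∅) ⇒ W ⊥̸ P | ∅.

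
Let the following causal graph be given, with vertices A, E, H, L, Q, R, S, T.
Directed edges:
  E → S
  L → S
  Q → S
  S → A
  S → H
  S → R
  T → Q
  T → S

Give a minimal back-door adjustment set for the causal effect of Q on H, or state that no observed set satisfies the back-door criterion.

Q→H: minimal back-door set {T}.

desc(Q)\{Q}={A,H,R,S}; candidates ⊆ {E,L,T}.
size 0: {}; under {} Q still reaches {A,H,R,S,T} ∋ H.
{T}: Q⊥H given {T} in G with Q→· removed — back-door holds.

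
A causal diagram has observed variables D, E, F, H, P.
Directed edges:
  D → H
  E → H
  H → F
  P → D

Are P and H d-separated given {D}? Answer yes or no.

Bayes-Ball from P | {D} reaches ∅.
H ∉ reach(P|{D}) ⇒ P ⊥ H | {D}.

Yes — P ⊥ H | {D}.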